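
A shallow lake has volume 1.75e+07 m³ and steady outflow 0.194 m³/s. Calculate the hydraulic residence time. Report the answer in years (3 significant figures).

Q = 0.194 m³/s × 3.156e+07 s/yr = 6.122e+06 m³/yr.
Hydraulic residence time τ = V/Q = 1.75e+07/6.122e+06 = 2.858 yr.

2.86 yr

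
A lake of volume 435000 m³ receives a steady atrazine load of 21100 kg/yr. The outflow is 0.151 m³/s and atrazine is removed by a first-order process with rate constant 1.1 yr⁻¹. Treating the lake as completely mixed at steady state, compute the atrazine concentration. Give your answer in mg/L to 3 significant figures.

4.02 mg/L

Outflow Q = 0.151 m³/s × 3.156e+07 s/yr = 4.765e+06 m³/yr.
Steady-state CSTR mass balance: W = Q·C + k·V·C, so C = W/(Q + kV).
Q + kV = 4.765e+06 + 1.1·435000 = 5.244e+06 m³/yr.
C = 21100/5.244e+06 = 0.004024 kg/m³ = 4.024 mg/L.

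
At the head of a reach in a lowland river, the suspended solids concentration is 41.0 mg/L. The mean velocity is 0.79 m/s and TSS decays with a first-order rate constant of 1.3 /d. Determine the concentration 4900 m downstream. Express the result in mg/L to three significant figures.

Travel time t = 4900 m / 0.79 m/s = 4900/0.79 = 6203 s = 0.07179 d.
First-order decay: C = 41.0·exp(−1.3·0.07179) = 41.0·0.9109 = 37.35 mg/L.

37.3 mg/L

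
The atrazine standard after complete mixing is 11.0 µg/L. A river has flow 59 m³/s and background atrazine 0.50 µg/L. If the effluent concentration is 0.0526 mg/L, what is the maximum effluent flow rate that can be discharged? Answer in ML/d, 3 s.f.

1290 ML/d

0.50 µg/L = 0.0005 mg/L.
11.0 µg/L = 0.011 mg/L.
Mass balance at complete mixing: C_std·(Q_w + Q_r) = Q_w·C_e + Q_r·C_b.
Rearranging, Q_w = Q_r·(C_std − C_b)/(C_e − C_std) = 59·(0.011 − 0.0005) / (0.0526 − 0.011) = 14.89 m³/s.
= 1287 ML/d.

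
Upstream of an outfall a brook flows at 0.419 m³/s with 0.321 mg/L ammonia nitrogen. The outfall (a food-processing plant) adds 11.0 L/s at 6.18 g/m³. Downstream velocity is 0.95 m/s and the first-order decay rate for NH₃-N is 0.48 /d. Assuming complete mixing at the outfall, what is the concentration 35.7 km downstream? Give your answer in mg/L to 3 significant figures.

11.0 L/s = 0.011 m³/s.
After complete mixing, C₀ = (0.011·6.18 + 0.419·0.321) / 0.43 = 0.4709 mg/L.
Travel time t = 3.57e+04 m / 0.95 m/s = 3.758e+04 s = 0.4349 d.
C = 0.4709·exp(−0.48·0.4349) = 0.4709·0.8116 = 0.3822 mg/L.

0.382 mg/L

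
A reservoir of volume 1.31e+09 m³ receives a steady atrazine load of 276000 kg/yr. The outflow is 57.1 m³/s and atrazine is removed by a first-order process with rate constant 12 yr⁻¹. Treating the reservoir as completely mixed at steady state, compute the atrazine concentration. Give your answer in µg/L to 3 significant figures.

15.8 µg/L

Outflow Q = 57.1 m³/s × 3.156e+07 s/yr = 1.802e+09 m³/yr.
Steady-state CSTR mass balance: W = Q·C + k·V·C, so C = W/(Q + kV).
Q + kV = 1.802e+09 + 12·1.31e+09 = 1.752e+10 m³/yr.
C = 276000/1.752e+10 = 1.575e-05 kg/m³ = 0.01575 mg/L = 15.75 µg/L.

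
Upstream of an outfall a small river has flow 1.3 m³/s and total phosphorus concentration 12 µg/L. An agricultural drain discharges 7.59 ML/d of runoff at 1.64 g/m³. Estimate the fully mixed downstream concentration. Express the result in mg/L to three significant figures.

7.59 ML/d = 0.08785 m³/s.
12 µg/L = 0.012 mg/L.
Flow-weighted mixing gives C = (0.08785·1.64 + 1.3·0.012) / (0.08785 + 1.3) = 0.1597/1.388 = 0.115 mg/L.

0.115 mg/L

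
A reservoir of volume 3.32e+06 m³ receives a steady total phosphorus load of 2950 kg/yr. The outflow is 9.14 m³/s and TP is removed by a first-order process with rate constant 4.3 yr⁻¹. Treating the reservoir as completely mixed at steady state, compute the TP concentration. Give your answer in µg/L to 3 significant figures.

Outflow Q = 9.14 m³/s × 3.156e+07 s/yr = 2.884e+08 m³/yr.
Steady-state CSTR mass balance: W = Q·C + k·V·C, so C = W/(Q + kV).
Q + kV = 2.884e+08 + 4.3·3.32e+06 = 3.027e+08 m³/yr.
C = 2950/3.027e+08 = 9.745e-06 kg/m³ = 0.009745 mg/L = 9.745 µg/L.

9.75 µg/L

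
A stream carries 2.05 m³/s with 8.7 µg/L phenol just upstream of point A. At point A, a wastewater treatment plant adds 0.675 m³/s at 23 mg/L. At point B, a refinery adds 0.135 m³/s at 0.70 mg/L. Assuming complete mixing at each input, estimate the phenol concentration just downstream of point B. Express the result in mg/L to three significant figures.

8.7 µg/L = 0.0087 mg/L.
After input A: C = (2.05·0.0087 + 0.675·23) / 2.725 = 5.704 mg/L.
After input B: C = (2.725·5.704 + 0.135·0.7) / 2.86 = 5.468 mg/L.

5.47 mg/L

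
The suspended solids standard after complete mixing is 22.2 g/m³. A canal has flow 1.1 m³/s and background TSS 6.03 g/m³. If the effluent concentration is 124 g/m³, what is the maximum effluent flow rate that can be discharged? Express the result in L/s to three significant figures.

175 L/s

Mass balance at complete mixing: C_std·(Q_w + Q_r) = Q_w·C_e + Q_r·C_b.
Rearranging, Q_w = Q_r·(C_std − C_b)/(C_e − C_std) = 1.1·(22.2 − 6.03) / (124 − 22.2) = 0.1747 m³/s.
= 174.7 L/s.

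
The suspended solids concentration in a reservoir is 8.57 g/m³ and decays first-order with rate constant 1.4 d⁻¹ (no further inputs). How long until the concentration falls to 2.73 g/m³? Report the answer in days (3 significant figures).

0.817 d

t = ln(C₀/C)/k = ln(8.57/2.73)/1.4 = 1.144/1.4 = 0.8171 d.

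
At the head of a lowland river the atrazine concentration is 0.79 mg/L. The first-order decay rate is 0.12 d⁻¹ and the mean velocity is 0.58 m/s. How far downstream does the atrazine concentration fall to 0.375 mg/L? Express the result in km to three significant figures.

311 km

From C = C₀·e^(−kt), t = ln(C₀/C)/k = ln(0.79/0.375)/0.12 = 0.7451/0.12 = 6.209 d.
Distance = v·t = 0.58 m/s × 5.365e+05 s = 3.112e+05 m = 311.2 km.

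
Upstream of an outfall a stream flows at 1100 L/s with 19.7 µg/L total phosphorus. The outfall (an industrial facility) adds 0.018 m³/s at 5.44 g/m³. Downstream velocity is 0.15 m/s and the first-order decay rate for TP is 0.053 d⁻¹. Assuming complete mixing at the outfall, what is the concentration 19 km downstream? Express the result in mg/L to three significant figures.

0.0990 mg/L

1100 L/s = 1.1 m³/s.
19.7 µg/L = 0.0197 mg/L.
After complete mixing, C₀ = (0.018·5.44 + 1.1·0.0197) / 1.118 = 0.107 mg/L.
Travel time t = 1.9e+04 m / 0.15 m/s = 1.267e+05 s = 1.466 d.
C = 0.107·exp(−0.053·1.466) = 0.107·0.9252 = 0.09897 mg/L.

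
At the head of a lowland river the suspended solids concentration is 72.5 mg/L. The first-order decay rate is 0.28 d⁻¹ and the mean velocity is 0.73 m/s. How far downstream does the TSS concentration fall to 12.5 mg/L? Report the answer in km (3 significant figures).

396 km

From C = C₀·e^(−kt), t = ln(C₀/C)/k = ln(72.5/12.5)/0.28 = 1.758/0.28 = 6.278 d.
Distance = v·t = 0.73 m/s × 5.424e+05 s = 3.96e+05 m = 396 km.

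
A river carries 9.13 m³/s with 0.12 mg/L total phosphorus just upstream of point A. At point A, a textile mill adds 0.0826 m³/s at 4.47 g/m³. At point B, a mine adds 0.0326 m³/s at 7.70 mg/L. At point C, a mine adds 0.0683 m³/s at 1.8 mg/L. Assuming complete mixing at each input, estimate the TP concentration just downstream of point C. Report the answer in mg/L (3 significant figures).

After input A: C = (9.13·0.12 + 0.0826·4.47) / 9.213 = 0.159 mg/L.
After input B: C = (9.213·0.159 + 0.0326·7.7) / 9.245 = 0.1856 mg/L.
After input C: C = (9.245·0.1856 + 0.0683·1.8) / 9.314 = 0.1974 mg/L.

0.197 mg/L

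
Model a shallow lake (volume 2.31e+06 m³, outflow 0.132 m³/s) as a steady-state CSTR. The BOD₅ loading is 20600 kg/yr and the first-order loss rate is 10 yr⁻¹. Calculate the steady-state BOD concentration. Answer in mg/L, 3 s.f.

0.756 mg/L

Outflow Q = 0.132 m³/s × 3.156e+07 s/yr = 4.166e+06 m³/yr.
Steady-state CSTR mass balance: W = Q·C + k·V·C, so C = W/(Q + kV).
Q + kV = 4.166e+06 + 10·2.31e+06 = 2.727e+07 m³/yr.
C = 20600/2.727e+07 = 0.0007555 kg/m³ = 0.7555 mg/L.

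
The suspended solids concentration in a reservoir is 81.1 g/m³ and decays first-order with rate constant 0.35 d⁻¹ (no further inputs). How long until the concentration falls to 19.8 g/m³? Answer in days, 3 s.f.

t = ln(C₀/C)/k = ln(81.1/19.8)/0.35 = 1.41/0.35 = 4.029 d.

4.03 d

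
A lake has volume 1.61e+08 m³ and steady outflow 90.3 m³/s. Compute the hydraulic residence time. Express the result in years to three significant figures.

Q = 90.3 m³/s × 3.156e+07 s/yr = 2.85e+09 m³/yr.
Hydraulic residence time τ = V/Q = 1.61e+08/2.85e+09 = 0.0565 yr.

0.0565 yr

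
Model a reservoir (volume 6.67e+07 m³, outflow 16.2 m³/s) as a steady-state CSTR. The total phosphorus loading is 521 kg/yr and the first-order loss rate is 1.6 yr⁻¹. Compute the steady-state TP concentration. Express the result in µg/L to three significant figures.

Outflow Q = 16.2 m³/s × 3.156e+07 s/yr = 5.112e+08 m³/yr.
Steady-state CSTR mass balance: W = Q·C + k·V·C, so C = W/(Q + kV).
Q + kV = 5.112e+08 + 1.6·6.67e+07 = 6.18e+08 m³/yr.
C = 521/6.18e+08 = 8.431e-07 kg/m³ = 0.0008431 mg/L = 0.8431 µg/L.

0.843 µg/L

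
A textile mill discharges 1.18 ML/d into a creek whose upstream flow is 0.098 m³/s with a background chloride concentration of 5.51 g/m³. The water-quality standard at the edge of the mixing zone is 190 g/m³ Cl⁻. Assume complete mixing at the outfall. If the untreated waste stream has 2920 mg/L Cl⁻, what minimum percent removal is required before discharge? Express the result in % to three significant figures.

1.18 ML/d = 0.01366 m³/s.
Mass balance: 190·0.1117 = 0.01366·Cₑ + 0.098·5.51.
Cₑ = (21.21 − 0.54) / 0.01366 = 1514 mg/L.
Required removal = 1 − 1514/2920 = 48.16 %.

48.2 %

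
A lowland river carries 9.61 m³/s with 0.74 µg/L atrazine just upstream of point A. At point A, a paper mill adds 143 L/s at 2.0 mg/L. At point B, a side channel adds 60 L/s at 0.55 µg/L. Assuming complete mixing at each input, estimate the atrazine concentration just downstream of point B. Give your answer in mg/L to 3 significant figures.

0.74 µg/L = 0.00074 mg/L.
143 L/s = 0.143 m³/s.
After input A: C = (9.61·0.00074 + 0.143·2) / 9.753 = 0.03005 mg/L.
60 L/s = 0.06 m³/s.
0.55 µg/L = 0.00055 mg/L.
After input B: C = (9.753·0.03005 + 0.06·0.00055) / 9.813 = 0.02987 mg/L.

0.0299 mg/L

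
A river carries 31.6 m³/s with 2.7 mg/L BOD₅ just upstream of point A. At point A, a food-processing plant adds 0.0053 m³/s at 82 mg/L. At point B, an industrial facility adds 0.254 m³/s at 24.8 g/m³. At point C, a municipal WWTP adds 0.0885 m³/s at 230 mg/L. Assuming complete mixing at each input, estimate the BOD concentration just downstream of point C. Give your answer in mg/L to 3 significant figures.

3.52 mg/L

After input A: C = (31.6·2.7 + 0.0053·82) / 31.61 = 2.713 mg/L.
After input B: C = (31.61·2.713 + 0.254·24.8) / 31.86 = 2.889 mg/L.
After input C: C = (31.86·2.889 + 0.0885·230) / 31.95 = 3.519 mg/L.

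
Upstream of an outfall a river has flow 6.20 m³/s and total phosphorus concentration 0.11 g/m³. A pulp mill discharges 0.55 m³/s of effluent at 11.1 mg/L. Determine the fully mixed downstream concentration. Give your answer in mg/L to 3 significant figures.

Flow-weighted mixing gives C = (0.55·11.1 + 6.2·0.11) / (0.55 + 6.2) = 6.787/6.75 = 1.005 mg/L.

1.01 mg/L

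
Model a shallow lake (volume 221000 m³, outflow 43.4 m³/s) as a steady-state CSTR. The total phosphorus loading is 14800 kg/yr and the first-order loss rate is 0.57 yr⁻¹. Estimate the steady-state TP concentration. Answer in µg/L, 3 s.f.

10.8 µg/L

Outflow Q = 43.4 m³/s × 3.156e+07 s/yr = 1.37e+09 m³/yr.
Steady-state CSTR mass balance: W = Q·C + k·V·C, so C = W/(Q + kV).
Q + kV = 1.37e+09 + 0.57·221000 = 1.37e+09 m³/yr.
C = 14800/1.37e+09 = 1.081e-05 kg/m³ = 0.01081 mg/L = 10.81 µg/L.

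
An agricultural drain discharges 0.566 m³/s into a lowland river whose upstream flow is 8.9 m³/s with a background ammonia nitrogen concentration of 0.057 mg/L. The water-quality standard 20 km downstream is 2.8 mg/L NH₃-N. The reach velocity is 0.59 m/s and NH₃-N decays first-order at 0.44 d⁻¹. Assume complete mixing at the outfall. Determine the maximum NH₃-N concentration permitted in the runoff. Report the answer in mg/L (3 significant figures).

54.8 mg/L

Travel time to the compliance point: t = 2e+04/0.59 = 3.39e+04 s = 0.3923 d; decay factor exp(−0.44·0.3923) = 0.8414.
So the concentration just after mixing may be at most 2.8/0.8414 = 3.328 mg/L.
Mass balance: 3.328·9.466 = 0.566·Cₑ + 8.9·0.057.
Cₑ = (31.5 − 0.5073) / 0.566 = 54.76 mg/L.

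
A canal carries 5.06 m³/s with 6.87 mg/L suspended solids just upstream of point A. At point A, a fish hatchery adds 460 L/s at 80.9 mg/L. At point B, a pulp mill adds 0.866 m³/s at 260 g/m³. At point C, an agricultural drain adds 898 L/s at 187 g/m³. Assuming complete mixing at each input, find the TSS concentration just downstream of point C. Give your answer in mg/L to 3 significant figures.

460 L/s = 0.46 m³/s.
After input A: C = (5.06·6.87 + 0.46·80.9) / 5.52 = 13.04 mg/L.
After input B: C = (5.52·13.04 + 0.866·260) / 6.386 = 46.53 mg/L.
898 L/s = 0.898 m³/s.
After input C: C = (6.386·46.53 + 0.898·187) / 7.284 = 63.85 mg/L.

63.8 mg/L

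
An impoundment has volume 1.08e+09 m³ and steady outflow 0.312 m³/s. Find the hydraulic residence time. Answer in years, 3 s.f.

110 yr

Q = 0.312 m³/s × 3.156e+07 s/yr = 9.846e+06 m³/yr.
Hydraulic residence time τ = V/Q = 1.08e+09/9.846e+06 = 109.7 yr.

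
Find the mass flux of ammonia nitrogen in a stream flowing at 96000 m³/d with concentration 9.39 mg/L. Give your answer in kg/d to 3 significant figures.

96000 m³/d = 1.111 m³/s.
Mass flux = Q·C = 1.111 m³/s × 9.39 g/m³ = 10.43 g/s.
= 10.43 g/s × 86.4 = 901.4 kg/d.

901 kg/d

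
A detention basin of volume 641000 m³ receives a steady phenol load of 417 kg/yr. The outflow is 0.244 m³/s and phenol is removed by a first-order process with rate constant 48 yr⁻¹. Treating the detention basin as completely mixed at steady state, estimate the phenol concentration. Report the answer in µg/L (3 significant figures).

Outflow Q = 0.244 m³/s × 3.156e+07 s/yr = 7.7e+06 m³/yr.
Steady-state CSTR mass balance: W = Q·C + k·V·C, so C = W/(Q + kV).
Q + kV = 7.7e+06 + 48·641000 = 3.847e+07 m³/yr.
C = 417/3.847e+07 = 1.084e-05 kg/m³ = 0.01084 mg/L = 10.84 µg/L.

10.8 µg/L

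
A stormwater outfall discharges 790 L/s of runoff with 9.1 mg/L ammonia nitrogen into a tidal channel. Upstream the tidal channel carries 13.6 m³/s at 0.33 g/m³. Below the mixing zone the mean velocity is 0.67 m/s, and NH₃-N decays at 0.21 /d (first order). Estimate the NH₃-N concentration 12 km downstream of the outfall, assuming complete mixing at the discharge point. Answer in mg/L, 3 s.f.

790 L/s = 0.79 m³/s.
After complete mixing, C₀ = (0.79·9.1 + 13.6·0.33) / 14.39 = 0.8115 mg/L.
Travel time t = 1.2e+04 m / 0.67 m/s = 1.791e+04 s = 0.2073 d.
C = 0.8115·exp(−0.21·0.2073) = 0.8115·0.9574 = 0.7769 mg/L.

0.777 mg/L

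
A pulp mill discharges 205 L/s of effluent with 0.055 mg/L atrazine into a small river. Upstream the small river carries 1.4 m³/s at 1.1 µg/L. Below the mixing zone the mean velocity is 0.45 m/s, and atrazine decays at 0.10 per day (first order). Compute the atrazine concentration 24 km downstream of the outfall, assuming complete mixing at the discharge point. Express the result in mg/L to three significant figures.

205 L/s = 0.205 m³/s.
1.1 µg/L = 0.0011 mg/L.
After complete mixing, C₀ = (0.205·0.055 + 1.4·0.0011) / 1.605 = 0.007984 mg/L.
Travel time t = 2.4e+04 m / 0.45 m/s = 5.333e+04 s = 0.6173 d.
C = 0.007984·exp(−0.10·0.6173) = 0.007984·0.9401 = 0.007506 mg/L.

0.00751 mg/L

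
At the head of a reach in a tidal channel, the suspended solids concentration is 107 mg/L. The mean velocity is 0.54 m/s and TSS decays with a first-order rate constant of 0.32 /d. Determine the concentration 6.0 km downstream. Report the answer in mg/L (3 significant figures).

Travel time t = 6.0 km / 0.54 m/s = 6000/0.54 = 1.111e+04 s = 0.1286 d.
First-order decay: C = 107·exp(−0.32·0.1286) = 107·0.9597 = 102.7 mg/L.

103 mg/L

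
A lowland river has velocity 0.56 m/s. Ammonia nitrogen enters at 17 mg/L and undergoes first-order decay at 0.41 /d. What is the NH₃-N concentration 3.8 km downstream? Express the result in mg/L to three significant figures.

16.5 mg/L

Travel time t = 3.8 km / 0.56 m/s = 3800/0.56 = 6786 s = 0.07854 d.
First-order decay: C = 17·exp(−0.41·0.07854) = 17·0.9683 = 16.46 mg/L.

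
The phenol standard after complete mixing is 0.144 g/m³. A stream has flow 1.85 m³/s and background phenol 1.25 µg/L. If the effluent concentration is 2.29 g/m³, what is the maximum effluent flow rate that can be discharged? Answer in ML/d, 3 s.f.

10.6 ML/d

1.25 µg/L = 0.00125 mg/L.
Mass balance at complete mixing: C_std·(Q_w + Q_r) = Q_w·C_e + Q_r·C_b.
Rearranging, Q_w = Q_r·(C_std − C_b)/(C_e − C_std) = 1.85·(0.144 − 0.00125) / (2.29 − 0.144) = 0.1231 m³/s.
= 10.63 ML/d.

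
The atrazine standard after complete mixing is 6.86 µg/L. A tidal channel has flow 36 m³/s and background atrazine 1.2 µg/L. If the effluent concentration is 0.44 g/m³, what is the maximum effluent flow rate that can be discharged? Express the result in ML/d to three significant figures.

40.6 ML/d

1.2 µg/L = 0.0012 mg/L.
6.86 µg/L = 0.00686 mg/L.
Mass balance at complete mixing: C_std·(Q_w + Q_r) = Q_w·C_e + Q_r·C_b.
Rearranging, Q_w = Q_r·(C_std − C_b)/(C_e − C_std) = 36·(0.00686 − 0.0012) / (0.44 − 0.00686) = 0.4704 m³/s.
= 40.64 ML/d.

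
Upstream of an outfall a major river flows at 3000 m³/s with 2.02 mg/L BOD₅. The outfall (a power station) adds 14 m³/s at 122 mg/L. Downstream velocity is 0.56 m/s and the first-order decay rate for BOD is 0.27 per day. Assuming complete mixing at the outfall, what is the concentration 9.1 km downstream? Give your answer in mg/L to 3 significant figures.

2.45 mg/L

After complete mixing, C₀ = (14·122 + 3000·2.02) / 3014 = 2.577 mg/L.
Travel time t = 9100 m / 0.56 m/s = 1.625e+04 s = 0.1881 d.
C = 2.577·exp(−0.27·0.1881) = 2.577·0.9505 = 2.45 mg/L.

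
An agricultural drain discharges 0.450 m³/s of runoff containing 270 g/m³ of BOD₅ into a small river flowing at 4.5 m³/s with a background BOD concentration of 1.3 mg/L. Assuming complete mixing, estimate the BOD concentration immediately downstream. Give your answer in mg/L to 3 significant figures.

25.7 mg/L

Flow-weighted mixing gives C = (0.45·270 + 4.5·1.3) / (0.45 + 4.5) = 127.3/4.95 = 25.73 mg/L.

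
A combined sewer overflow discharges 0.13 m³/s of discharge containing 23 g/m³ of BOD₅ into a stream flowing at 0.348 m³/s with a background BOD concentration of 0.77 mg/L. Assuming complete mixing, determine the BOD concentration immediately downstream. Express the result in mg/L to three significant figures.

Flow-weighted mixing gives C = (0.13·23 + 0.348·0.77) / (0.13 + 0.348) = 3.258/0.478 = 6.816 mg/L.

6.82 mg/L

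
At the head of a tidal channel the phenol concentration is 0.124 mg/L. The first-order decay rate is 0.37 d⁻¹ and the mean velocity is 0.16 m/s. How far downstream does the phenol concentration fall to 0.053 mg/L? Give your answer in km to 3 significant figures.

31.8 km

From C = C₀·e^(−kt), t = ln(C₀/C)/k = ln(0.124/0.053)/0.37 = 0.85/0.37 = 2.297 d.
Distance = v·t = 0.16 m/s × 1.985e+05 s = 3.176e+04 m = 31.76 km.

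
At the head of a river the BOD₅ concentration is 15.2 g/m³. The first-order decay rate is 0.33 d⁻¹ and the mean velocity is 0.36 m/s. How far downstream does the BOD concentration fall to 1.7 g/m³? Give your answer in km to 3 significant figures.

From C = C₀·e^(−kt), t = ln(C₀/C)/k = ln(15.2/1.7)/0.33 = 2.191/0.33 = 6.638 d.
Distance = v·t = 0.36 m/s × 5.736e+05 s = 2.065e+05 m = 206.5 km.

206 km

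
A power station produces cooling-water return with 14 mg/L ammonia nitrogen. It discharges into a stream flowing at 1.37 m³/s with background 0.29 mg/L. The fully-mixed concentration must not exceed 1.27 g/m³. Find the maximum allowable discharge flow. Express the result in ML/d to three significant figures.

9.11 ML/d

Mass balance at complete mixing: C_std·(Q_w + Q_r) = Q_w·C_e + Q_r·C_b.
Rearranging, Q_w = Q_r·(C_std − C_b)/(C_e − C_std) = 1.37·(1.27 − 0.29) / (14 − 1.27) = 0.1055 m³/s.
= 9.112 ML/d.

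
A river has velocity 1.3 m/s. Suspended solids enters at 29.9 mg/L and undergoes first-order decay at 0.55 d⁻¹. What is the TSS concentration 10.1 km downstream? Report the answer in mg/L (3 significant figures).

Travel time t = 10.1 km / 1.3 m/s = 1.01e+04/1.3 = 7769 s = 0.08992 d.
First-order decay: C = 29.9·exp(−0.55·0.08992) = 29.9·0.9517 = 28.46 mg/L.

28.5 mg/L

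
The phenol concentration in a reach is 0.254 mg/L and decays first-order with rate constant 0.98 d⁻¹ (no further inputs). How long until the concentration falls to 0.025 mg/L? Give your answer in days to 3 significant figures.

2.37 d

t = ln(C₀/C)/k = ln(0.254/0.025)/0.98 = 2.318/0.98 = 2.366 d.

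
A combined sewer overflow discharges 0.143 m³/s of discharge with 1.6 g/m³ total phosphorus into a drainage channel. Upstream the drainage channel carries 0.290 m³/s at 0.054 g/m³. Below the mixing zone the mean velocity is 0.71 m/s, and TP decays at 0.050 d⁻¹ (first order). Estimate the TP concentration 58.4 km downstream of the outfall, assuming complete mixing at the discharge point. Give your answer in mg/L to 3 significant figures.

0.538 mg/L

After complete mixing, C₀ = (0.143·1.6 + 0.29·0.054) / 0.433 = 0.5646 mg/L.
Travel time t = 5.84e+04 m / 0.71 m/s = 8.225e+04 s = 0.952 d.
C = 0.5646·exp(−0.050·0.952) = 0.5646·0.9535 = 0.5383 mg/L.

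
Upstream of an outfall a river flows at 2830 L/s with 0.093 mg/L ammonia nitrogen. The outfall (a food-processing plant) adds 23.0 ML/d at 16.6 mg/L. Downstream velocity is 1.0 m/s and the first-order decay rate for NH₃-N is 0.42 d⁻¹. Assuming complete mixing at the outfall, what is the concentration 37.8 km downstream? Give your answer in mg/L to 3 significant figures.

23.0 ML/d = 0.2662 m³/s.
2830 L/s = 2.83 m³/s.
After complete mixing, C₀ = (0.2662·16.6 + 2.83·0.093) / 3.096 = 1.512 mg/L.
Travel time t = 3.78e+04 m / 1.0 m/s = 3.78e+04 s = 0.4375 d.
C = 1.512·exp(−0.42·0.4375) = 1.512·0.8321 = 1.258 mg/L.

1.26 mg/L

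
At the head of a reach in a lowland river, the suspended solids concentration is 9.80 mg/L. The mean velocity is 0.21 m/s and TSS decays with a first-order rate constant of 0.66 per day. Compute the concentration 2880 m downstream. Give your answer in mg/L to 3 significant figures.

8.83 mg/L

Travel time t = 2880 m / 0.21 m/s = 2880/0.21 = 1.371e+04 s = 0.1587 d.
First-order decay: C = 9.80·exp(−0.66·0.1587) = 9.80·0.9005 = 8.825 mg/L.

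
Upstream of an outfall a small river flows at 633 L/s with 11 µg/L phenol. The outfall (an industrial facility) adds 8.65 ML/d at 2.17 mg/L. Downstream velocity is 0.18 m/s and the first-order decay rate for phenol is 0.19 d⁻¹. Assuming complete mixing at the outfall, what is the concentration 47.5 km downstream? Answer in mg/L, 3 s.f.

0.171 mg/L

8.65 ML/d = 0.1001 m³/s.
633 L/s = 0.633 m³/s.
11 µg/L = 0.011 mg/L.
After complete mixing, C₀ = (0.1001·2.17 + 0.633·0.011) / 0.7331 = 0.3058 mg/L.
Travel time t = 4.75e+04 m / 0.18 m/s = 2.639e+05 s = 3.054 d.
C = 0.3058·exp(−0.19·3.054) = 0.3058·0.5597 = 0.1712 mg/L.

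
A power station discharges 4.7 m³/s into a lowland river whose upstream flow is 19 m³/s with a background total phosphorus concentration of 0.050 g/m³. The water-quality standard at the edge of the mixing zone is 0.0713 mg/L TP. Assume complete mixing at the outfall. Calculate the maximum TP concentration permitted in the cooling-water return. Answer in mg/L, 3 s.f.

Mass balance: 0.0713·23.7 = 4.7·Cₑ + 19·0.05.
Cₑ = (1.69 − 0.95) / 4.7 = 0.1574 mg/L.

0.157 mg/L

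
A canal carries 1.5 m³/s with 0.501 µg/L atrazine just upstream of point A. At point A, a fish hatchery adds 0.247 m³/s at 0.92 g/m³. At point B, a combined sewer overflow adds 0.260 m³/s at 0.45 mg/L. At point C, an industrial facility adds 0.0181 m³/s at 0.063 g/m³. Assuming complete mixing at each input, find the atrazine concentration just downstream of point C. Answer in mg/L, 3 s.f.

0.171 mg/L

0.501 µg/L = 0.000501 mg/L.
After input A: C = (1.5·0.000501 + 0.247·0.92) / 1.747 = 0.1305 mg/L.
After input B: C = (1.747·0.1305 + 0.26·0.45) / 2.007 = 0.1719 mg/L.
After input C: C = (2.007·0.1719 + 0.0181·0.063) / 2.025 = 0.1709 mg/L.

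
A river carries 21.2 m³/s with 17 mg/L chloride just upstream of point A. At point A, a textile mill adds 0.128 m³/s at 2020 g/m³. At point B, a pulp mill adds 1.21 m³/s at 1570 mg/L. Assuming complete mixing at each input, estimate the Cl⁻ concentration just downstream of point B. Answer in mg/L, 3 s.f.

112 mg/L

After input A: C = (21.2·17 + 0.128·2020) / 21.33 = 29.02 mg/L.
After input B: C = (21.33·29.02 + 1.21·1570) / 22.54 = 111.8 mg/L.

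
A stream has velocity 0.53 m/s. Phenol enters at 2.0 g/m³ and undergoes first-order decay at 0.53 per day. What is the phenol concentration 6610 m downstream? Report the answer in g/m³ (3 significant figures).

Travel time t = 6610 m / 0.53 m/s = 6610/0.53 = 1.247e+04 s = 0.1443 d.
First-order decay: C = 2.0·exp(−0.53·0.1443) = 2.0·0.9263 = 1.853 g/m³.

1.85 g/m³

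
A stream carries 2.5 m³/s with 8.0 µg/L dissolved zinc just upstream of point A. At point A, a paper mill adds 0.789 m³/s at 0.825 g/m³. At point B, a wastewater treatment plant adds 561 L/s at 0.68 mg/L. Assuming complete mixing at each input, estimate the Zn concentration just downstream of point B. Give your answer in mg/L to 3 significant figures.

0.273 mg/L

8.0 µg/L = 0.008 mg/L.
After input A: C = (2.5·0.008 + 0.789·0.825) / 3.289 = 0.204 mg/L.
561 L/s = 0.561 m³/s.
After input B: C = (3.289·0.204 + 0.561·0.68) / 3.85 = 0.2734 mg/L.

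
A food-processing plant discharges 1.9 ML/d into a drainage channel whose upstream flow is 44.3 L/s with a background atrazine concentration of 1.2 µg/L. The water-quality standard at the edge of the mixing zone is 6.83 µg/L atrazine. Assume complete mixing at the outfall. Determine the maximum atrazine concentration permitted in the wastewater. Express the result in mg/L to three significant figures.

0.0182 mg/L

1.9 ML/d = 0.02199 m³/s.
44.3 L/s = 0.0443 m³/s.
1.2 µg/L = 0.0012 mg/L.
6.83 µg/L = 0.00683 mg/L.
Mass balance: 0.00683·0.06629 = 0.02199·Cₑ + 0.0443·0.0012.
Cₑ = (0.0004528 − 5.316e-05) / 0.02199 = 0.01817 mg/L.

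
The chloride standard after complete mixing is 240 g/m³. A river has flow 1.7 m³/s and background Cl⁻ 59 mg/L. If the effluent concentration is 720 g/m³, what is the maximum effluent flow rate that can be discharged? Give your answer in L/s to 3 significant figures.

Mass balance at complete mixing: C_std·(Q_w + Q_r) = Q_w·C_e + Q_r·C_b.
Rearranging, Q_w = Q_r·(C_std − C_b)/(C_e − C_std) = 1.7·(240 − 59) / (720 − 240) = 0.641 m³/s.
= 641 L/s.

641 L/s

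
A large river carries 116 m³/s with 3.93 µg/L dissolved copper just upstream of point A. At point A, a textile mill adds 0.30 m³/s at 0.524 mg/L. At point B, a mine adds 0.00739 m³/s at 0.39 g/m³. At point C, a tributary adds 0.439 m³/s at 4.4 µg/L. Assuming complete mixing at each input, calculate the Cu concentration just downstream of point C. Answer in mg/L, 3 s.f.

0.00529 mg/L

3.93 µg/L = 0.00393 mg/L.
After input A: C = (116·0.00393 + 0.3·0.524) / 116.3 = 0.005272 mg/L.
After input B: C = (116.3·0.005272 + 0.00739·0.39) / 116.3 = 0.005296 mg/L.
4.4 µg/L = 0.0044 mg/L.
After input C: C = (116.3·0.005296 + 0.439·0.0044) / 116.7 = 0.005293 mg/L.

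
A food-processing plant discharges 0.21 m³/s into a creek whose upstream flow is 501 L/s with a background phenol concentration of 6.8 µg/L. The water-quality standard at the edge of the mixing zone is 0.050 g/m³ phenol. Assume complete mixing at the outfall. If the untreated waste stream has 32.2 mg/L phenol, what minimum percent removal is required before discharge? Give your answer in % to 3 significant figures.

99.5 %

501 L/s = 0.501 m³/s.
6.8 µg/L = 0.0068 mg/L.
Mass balance: 0.05·0.711 = 0.21·Cₑ + 0.501·0.0068.
Cₑ = (0.03555 − 0.003407) / 0.21 = 0.1531 mg/L.
Required removal = 1 − 0.1531/32.2 = 99.52 %.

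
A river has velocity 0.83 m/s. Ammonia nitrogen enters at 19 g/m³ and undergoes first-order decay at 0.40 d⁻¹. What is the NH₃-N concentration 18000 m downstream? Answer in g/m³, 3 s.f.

Travel time t = 18000 m / 0.83 m/s = 1.8e+04/0.83 = 2.169e+04 s = 0.251 d.
First-order decay: C = 19·exp(−0.40·0.251) = 19·0.9045 = 17.19 g/m³.

17.2 g/m³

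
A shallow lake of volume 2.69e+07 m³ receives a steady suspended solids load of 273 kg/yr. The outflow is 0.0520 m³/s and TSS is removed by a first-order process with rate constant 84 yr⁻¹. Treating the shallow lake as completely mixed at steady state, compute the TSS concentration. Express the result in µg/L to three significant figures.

Outflow Q = 0.0520 m³/s × 3.156e+07 s/yr = 1.641e+06 m³/yr.
Steady-state CSTR mass balance: W = Q·C + k·V·C, so C = W/(Q + kV).
Q + kV = 1.641e+06 + 84·2.69e+07 = 2.261e+09 m³/yr.
C = 273/2.261e+09 = 1.207e-07 kg/m³ = 0.0001207 mg/L = 0.1207 µg/L.

0.121 µg/L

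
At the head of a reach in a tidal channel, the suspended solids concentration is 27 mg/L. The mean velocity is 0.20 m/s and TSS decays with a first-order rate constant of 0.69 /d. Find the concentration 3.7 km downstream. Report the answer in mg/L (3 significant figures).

23.3 mg/L

Travel time t = 3.7 km / 0.20 m/s = 3700/0.20 = 1.85e+04 s = 0.2141 d.
First-order decay: C = 27·exp(−0.69·0.2141) = 27·0.8627 = 23.29 mg/L.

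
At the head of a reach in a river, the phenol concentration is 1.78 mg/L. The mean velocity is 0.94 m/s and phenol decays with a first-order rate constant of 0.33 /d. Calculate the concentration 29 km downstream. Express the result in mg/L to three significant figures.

Travel time t = 29 km / 0.94 m/s = 2.9e+04/0.94 = 3.085e+04 s = 0.3571 d.
First-order decay: C = 1.78·exp(−0.33·0.3571) = 1.78·0.8888 = 1.582 mg/L.

1.58 mg/L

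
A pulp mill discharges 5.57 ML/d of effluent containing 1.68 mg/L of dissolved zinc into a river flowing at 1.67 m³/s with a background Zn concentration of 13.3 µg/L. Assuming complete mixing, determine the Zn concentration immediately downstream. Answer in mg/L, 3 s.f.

5.57 ML/d = 0.06447 m³/s.
13.3 µg/L = 0.0133 mg/L.
Flow-weighted mixing gives C = (0.06447·1.68 + 1.67·0.0133) / (0.06447 + 1.67) = 0.1305/1.734 = 0.07525 mg/L.

0.0752 mg/L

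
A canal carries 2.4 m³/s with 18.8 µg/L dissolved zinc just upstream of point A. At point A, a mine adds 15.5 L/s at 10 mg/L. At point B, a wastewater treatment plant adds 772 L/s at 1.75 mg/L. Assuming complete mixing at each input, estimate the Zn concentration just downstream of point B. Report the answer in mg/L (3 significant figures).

0.487 mg/L

18.8 µg/L = 0.0188 mg/L.
15.5 L/s = 0.0155 m³/s.
After input A: C = (2.4·0.0188 + 0.0155·10) / 2.415 = 0.08285 mg/L.
772 L/s = 0.772 m³/s.
After input B: C = (2.415·0.08285 + 0.772·1.75) / 3.188 = 0.4866 mg/L.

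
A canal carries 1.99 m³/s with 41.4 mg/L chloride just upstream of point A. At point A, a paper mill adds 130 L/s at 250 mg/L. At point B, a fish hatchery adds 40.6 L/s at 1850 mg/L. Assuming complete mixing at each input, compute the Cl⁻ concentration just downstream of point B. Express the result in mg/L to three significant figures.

87.9 mg/L

130 L/s = 0.13 m³/s.
After input A: C = (1.99·41.4 + 0.13·250) / 2.12 = 54.19 mg/L.
40.6 L/s = 0.0406 m³/s.
After input B: C = (2.12·54.19 + 0.0406·1850) / 2.161 = 87.94 mg/L.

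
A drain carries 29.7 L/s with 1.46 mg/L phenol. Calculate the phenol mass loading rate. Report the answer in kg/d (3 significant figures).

29.7 L/s = 0.0297 m³/s.
Mass flux = Q·C = 0.0297 m³/s × 1.46 g/m³ = 0.04336 g/s.
= 0.04336 g/s × 86.4 = 3.746 kg/d.

3.75 kg/d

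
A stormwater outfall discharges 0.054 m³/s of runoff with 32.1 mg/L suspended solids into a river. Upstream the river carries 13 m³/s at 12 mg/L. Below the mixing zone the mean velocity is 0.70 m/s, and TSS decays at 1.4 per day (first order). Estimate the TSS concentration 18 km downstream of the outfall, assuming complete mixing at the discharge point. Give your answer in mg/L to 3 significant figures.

7.97 mg/L

After complete mixing, C₀ = (0.054·32.1 + 13·12) / 13.05 = 12.08 mg/L.
Travel time t = 1.8e+04 m / 0.70 m/s = 2.571e+04 s = 0.2976 d.
C = 12.08·exp(−1.4·0.2976) = 12.08·0.6592 = 7.966 mg/L.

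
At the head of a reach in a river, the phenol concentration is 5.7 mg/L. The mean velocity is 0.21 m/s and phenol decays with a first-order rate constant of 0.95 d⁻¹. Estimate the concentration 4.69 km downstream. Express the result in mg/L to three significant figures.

Travel time t = 4.69 km / 0.21 m/s = 4690/0.21 = 2.233e+04 s = 0.2585 d.
First-order decay: C = 5.7·exp(−0.95·0.2585) = 5.7·0.7823 = 4.459 mg/L.

4.46 mg/L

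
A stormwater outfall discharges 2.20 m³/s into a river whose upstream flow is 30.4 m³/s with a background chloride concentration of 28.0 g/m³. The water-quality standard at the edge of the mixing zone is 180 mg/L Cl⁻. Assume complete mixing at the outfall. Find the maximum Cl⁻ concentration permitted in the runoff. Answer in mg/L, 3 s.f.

Mass balance: 180·32.6 = 2.2·Cₑ + 30.4·28.
Cₑ = (5868 − 851.2) / 2.2 = 2280 mg/L.

2280 mg/L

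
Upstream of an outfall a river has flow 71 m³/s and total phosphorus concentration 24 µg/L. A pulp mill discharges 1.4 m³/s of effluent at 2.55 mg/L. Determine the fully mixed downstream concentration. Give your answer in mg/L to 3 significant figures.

24 µg/L = 0.024 mg/L.
Conservation of mass across the mixing zone: C = (1.4·2.55 + 71·0.024) / (1.4 + 71) = 5.274/72.4 = 0.07285 mg/L.

0.0728 mg/L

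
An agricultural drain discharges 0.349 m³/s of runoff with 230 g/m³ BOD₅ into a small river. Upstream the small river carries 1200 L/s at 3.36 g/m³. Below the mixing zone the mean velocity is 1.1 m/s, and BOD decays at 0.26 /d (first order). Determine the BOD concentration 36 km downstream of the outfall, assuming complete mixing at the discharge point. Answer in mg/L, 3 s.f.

1200 L/s = 1.2 m³/s.
After complete mixing, C₀ = (0.349·230 + 1.2·3.36) / 1.549 = 54.42 mg/L.
Travel time t = 3.6e+04 m / 1.1 m/s = 3.273e+04 s = 0.3788 d.
C = 54.42·exp(−0.26·0.3788) = 54.42·0.9062 = 49.32 mg/L.

49.3 mg/L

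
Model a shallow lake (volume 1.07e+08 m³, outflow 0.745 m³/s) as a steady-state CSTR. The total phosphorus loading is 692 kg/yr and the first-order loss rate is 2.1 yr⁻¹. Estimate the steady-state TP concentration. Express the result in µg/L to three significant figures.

Outflow Q = 0.745 m³/s × 3.156e+07 s/yr = 2.351e+07 m³/yr.
Steady-state CSTR mass balance: W = Q·C + k·V·C, so C = W/(Q + kV).
Q + kV = 2.351e+07 + 2.1·1.07e+08 = 2.482e+08 m³/yr.
C = 692/2.482e+08 = 2.788e-06 kg/m³ = 0.002788 mg/L = 2.788 µg/L.

2.79 µg/L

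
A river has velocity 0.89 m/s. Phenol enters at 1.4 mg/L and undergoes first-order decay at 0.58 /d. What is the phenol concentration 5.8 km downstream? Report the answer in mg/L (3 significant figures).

Travel time t = 5.8 km / 0.89 m/s = 5800/0.89 = 6517 s = 0.07543 d.
First-order decay: C = 1.4·exp(−0.58·0.07543) = 1.4·0.9572 = 1.34 mg/L.

1.34 mg/L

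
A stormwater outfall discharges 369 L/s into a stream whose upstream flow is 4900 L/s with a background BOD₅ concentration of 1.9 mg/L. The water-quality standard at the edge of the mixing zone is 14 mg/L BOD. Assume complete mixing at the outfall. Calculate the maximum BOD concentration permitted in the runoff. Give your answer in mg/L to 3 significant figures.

369 L/s = 0.369 m³/s.
4900 L/s = 4.9 m³/s.
Mass balance: 14·5.269 = 0.369·Cₑ + 4.9·1.9.
Cₑ = (73.77 − 9.31) / 0.369 = 174.7 mg/L.

175 mg/L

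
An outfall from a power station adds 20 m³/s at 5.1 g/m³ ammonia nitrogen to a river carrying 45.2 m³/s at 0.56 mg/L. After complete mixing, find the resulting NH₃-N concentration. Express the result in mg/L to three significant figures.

Flow-weighted mixing gives C = (20·5.1 + 45.2·0.56) / (20 + 45.2) = 127.3/65.2 = 1.953 mg/L.

1.95 mg/L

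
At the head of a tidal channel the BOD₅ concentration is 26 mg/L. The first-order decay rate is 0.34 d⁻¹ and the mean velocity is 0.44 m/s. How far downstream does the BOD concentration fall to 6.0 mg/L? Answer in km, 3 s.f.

164 km

From C = C₀·e^(−kt), t = ln(C₀/C)/k = ln(26/6.0)/0.34 = 1.466/0.34 = 4.313 d.
Distance = v·t = 0.44 m/s × 3.726e+05 s = 1.64e+05 m = 164 km.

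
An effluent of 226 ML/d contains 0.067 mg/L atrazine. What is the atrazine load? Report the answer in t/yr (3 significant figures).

226 ML/d = 2.616 m³/s.
Mass flux = Q·C = 2.616 m³/s × 0.067 g/m³ = 0.1753 g/s.
= 0.1753 g/s × 31.56 = 5.531 t/yr.

5.53 t/yr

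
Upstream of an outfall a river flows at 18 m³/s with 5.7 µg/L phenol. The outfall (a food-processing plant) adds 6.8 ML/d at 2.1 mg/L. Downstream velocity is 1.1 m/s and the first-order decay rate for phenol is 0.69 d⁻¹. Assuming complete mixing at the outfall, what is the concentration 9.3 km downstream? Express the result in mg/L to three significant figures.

0.0138 mg/L

6.8 ML/d = 0.0787 m³/s.
5.7 µg/L = 0.0057 mg/L.
After complete mixing, C₀ = (0.0787·2.1 + 18·0.0057) / 18.08 = 0.01482 mg/L.
Travel time t = 9300 m / 1.1 m/s = 8455 s = 0.09785 d.
C = 0.01482·exp(−0.69·0.09785) = 0.01482·0.9347 = 0.01385 mg/L.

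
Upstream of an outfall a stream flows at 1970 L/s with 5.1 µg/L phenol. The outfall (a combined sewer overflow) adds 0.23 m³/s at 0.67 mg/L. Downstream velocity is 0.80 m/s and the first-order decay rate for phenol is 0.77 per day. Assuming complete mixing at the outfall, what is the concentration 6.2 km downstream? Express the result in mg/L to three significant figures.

0.0696 mg/L

1970 L/s = 1.97 m³/s.
5.1 µg/L = 0.0051 mg/L.
After complete mixing, C₀ = (0.23·0.67 + 1.97·0.0051) / 2.2 = 0.07461 mg/L.
Travel time t = 6200 m / 0.80 m/s = 7750 s = 0.0897 d.
C = 0.07461·exp(−0.77·0.0897) = 0.07461·0.9333 = 0.06963 mg/L.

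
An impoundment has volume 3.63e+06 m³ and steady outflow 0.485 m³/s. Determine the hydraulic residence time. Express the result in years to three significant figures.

0.237 yr

Q = 0.485 m³/s × 3.156e+07 s/yr = 1.531e+07 m³/yr.
Hydraulic residence time τ = V/Q = 3.63e+06/1.531e+07 = 0.2372 yr.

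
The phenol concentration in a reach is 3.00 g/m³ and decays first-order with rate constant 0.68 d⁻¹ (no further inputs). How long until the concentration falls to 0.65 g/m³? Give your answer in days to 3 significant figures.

2.25 d

t = ln(C₀/C)/k = ln(3.00/0.65)/0.68 = 1.529/0.68 = 2.249 d.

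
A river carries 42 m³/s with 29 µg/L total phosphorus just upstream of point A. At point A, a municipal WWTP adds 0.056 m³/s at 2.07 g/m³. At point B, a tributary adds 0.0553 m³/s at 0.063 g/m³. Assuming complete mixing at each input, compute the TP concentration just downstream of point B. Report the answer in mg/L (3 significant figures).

29 µg/L = 0.029 mg/L.
After input A: C = (42·0.029 + 0.056·2.07) / 42.06 = 0.03172 mg/L.
After input B: C = (42.06·0.03172 + 0.0553·0.063) / 42.11 = 0.03176 mg/L.

0.0318 mg/L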